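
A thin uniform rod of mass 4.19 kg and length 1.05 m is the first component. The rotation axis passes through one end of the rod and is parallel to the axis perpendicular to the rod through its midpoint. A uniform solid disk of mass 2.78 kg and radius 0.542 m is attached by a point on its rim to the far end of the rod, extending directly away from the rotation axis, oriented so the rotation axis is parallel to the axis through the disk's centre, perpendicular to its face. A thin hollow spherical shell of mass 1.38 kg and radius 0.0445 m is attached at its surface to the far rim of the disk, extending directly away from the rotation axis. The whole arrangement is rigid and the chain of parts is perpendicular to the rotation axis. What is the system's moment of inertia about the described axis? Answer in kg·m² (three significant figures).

Thin rod: I_cm = (1/12)ML² = (1/12)(4.19)(1.05)² = 0.38496 kg·m²; centre at d = 0.525 m, so the parallel axis theorem gives I = 0.38496 + (4.19)(0.525)² = 1.5398 kg·m².
Solid disk: I_cm = (1/2)MR² = (1/2)(2.78)(0.542)² = 0.40833 kg·m²; centre at d = 0.525 + 0.525 + 0.542 = 1.592 m, so the parallel axis theorem gives I = 0.40833 + (2.78)(1.592)² = 7.4541 kg·m².
Spherical shell: I_cm = (2/3)MR² = (2/3)(1.38)(0.0445)² = 0.0018218 kg·m²; centre at d = 0.525 + 0.525 + 0.542 + 0.542 + 0.0445 = 2.1785 m, so the parallel axis theorem gives I = 0.0018218 + (1.38)(2.1785)² = 6.5511 kg·m².
Total I = 1.5398 + 7.4541 + 6.5511 = 15.545 kg·m².

15.5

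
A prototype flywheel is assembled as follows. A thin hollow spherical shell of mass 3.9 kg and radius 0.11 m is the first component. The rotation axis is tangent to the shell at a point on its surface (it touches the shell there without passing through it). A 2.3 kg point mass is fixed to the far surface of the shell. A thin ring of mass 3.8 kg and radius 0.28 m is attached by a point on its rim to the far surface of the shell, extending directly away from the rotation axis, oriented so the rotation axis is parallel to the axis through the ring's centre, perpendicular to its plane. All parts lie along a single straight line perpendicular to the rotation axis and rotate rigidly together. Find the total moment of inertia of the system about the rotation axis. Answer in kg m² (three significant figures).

Spherical shell: I_cm = (2/3)MR² = (2/3)(3.9)(0.11)² = 0.03146 kg m²; centre at d = 0.11 m, so I = I_cm + Md² gives I = 0.03146 + (3.9)(0.11)² = 0.07865 kg m².
Point mass: I_cm = 0; centre at d = 0.11 + 0.11 = 0.22 m, so I = I_cm + Md² gives I = 0 + (2.3)(0.22)² = 0.11132 kg m².
Thin ring: I_cm = MR² = (3.8)(0.28)² = 0.29792 kg m²; centre at d = 0.11 + 0.11 + 0.28 = 0.5 m, so I = I_cm + Md² gives I = 0.29792 + (3.8)(0.5)² = 1.2479 kg m².
Total I = 0.07865 + 0.11132 + 1.2479 = 1.4379 kg m².

1.44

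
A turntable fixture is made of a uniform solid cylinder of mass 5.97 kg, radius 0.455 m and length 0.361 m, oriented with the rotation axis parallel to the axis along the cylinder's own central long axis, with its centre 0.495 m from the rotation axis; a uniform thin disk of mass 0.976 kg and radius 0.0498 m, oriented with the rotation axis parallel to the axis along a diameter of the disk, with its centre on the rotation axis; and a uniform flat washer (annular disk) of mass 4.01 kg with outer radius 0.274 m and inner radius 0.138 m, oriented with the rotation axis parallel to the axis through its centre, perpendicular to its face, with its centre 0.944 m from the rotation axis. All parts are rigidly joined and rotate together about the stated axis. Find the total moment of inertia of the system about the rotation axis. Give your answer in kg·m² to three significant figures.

Solid cylinder: I_cm = (1/2)MR² = (1/2)(5.97)(0.455)² = 0.61797 kg·m²; centre at d = 0.495 m, so I = I_cm + Md² gives I = 0.61797 + (5.97)(0.495)² = 2.0808 kg·m².
Thin disk: I_cm = (1/4)MR² = (1/4)(0.976)(0.0498)² = 0.00060513 kg·m²; axis through the centre, so I = 0.00060513 kg·m².
Annular disk: I_cm = (1/2)M(R²+r²) = (1/2)(4.01)[(0.274)² + (0.138)²] = 0.18871 kg·m²; centre at d = 0.944 m, so I = I_cm + Md² gives I = 0.18871 + (4.01)(0.944)² = 3.7622 kg·m².
Total I = 2.0808 + 0.00060513 + 3.7622 = 5.8435 kg·m².

5.84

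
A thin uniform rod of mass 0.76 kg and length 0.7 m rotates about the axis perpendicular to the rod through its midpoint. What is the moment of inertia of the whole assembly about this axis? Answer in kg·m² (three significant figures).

0.0310

I_cm = (1/12)ML² = (1/12)(0.76)(0.7)² = 0.031033 kg·m²; axis through the centre, so I = 0.031033 kg·m².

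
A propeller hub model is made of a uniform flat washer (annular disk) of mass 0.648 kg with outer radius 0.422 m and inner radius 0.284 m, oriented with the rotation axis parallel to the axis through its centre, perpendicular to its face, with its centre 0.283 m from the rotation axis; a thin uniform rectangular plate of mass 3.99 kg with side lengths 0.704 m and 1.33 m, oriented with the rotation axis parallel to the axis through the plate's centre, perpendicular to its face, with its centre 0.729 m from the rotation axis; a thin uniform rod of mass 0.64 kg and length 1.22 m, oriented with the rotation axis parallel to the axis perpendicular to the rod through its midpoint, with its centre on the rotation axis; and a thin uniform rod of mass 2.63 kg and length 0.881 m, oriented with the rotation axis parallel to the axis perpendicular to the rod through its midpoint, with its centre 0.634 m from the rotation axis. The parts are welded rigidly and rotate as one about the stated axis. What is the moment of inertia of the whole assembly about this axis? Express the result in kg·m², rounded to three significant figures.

4.32

Annular disk: I_cm = (1/2)M(R²+r²) = (1/2)(0.648)[(0.422)² + (0.284)²] = 0.083832 kg·m²; centre at d = 0.283 m, so the parallel axis theorem gives I = 0.083832 + (0.648)(0.283)² = 0.13573 kg·m².
Rectangular plate: I_cm = (1/12)M(a²+b²) = (1/12)(3.99)[(0.704)² + (1.33)²] = 0.75295 kg·m²; centre at d = 0.729 m, so the parallel axis theorem gives I = 0.75295 + (3.99)(0.729)² = 2.8734 kg·m².
Thin rod: I_cm = (1/12)ML² = (1/12)(0.64)(1.22)² = 0.079381 kg·m²; axis through the centre, so I = 0.079381 kg·m².
Thin rod: I_cm = (1/12)ML² = (1/12)(2.63)(0.881)² = 0.17011 kg·m²; centre at d = 0.634 m, so the parallel axis theorem gives I = 0.17011 + (2.63)(0.634)² = 1.2273 kg·m².
Total I = 0.13573 + 2.8734 + 0.079381 + 1.2273 = 4.3158 kg·m².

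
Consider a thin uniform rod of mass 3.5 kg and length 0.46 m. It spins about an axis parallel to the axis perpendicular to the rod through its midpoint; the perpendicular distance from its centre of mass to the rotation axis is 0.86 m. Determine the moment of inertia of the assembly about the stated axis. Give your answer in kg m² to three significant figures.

2.65

I_cm = (1/12)ML² = (1/12)(3.5)(0.46)² = 0.061717 kg m²; centre at d = 0.86 m, so the parallel axis theorem gives I = 0.061717 + (3.5)(0.86)² = 2.6503 kg m².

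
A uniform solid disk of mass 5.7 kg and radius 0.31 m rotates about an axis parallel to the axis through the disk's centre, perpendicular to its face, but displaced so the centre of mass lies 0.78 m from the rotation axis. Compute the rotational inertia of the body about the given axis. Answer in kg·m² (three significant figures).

I_cm = (1/2)MR² = (1/2)(5.7)(0.31)² = 0.27389 kg·m²; centre at d = 0.78 m, so the parallel axis theorem gives I = 0.27389 + (5.7)(0.78)² = 3.7418 kg·m².

3.74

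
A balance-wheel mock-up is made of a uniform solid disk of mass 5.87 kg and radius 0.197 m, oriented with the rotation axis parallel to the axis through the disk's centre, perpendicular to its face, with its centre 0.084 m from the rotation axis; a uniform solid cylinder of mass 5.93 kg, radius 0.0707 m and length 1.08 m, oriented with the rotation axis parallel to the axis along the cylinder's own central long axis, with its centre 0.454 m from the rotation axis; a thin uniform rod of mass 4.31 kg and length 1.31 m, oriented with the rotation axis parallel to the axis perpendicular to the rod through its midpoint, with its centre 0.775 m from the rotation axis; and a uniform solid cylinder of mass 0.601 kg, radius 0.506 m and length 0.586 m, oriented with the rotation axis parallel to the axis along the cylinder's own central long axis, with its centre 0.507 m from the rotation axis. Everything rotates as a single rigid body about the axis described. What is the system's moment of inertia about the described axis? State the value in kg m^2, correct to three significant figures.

Solid disk: I_cm = (1/2)MR² = (1/2)(5.87)(0.197)² = 0.1139 kg m^2; centre at d = 0.084 m, so I = I_cm + Md² gives I = 0.1139 + (5.87)(0.084)² = 0.15532 kg m^2.
Solid cylinder: I_cm = (1/2)MR² = (1/2)(5.93)(0.0707)² = 0.014821 kg m^2; centre at d = 0.454 m, so I = I_cm + Md² gives I = 0.014821 + (5.93)(0.454)² = 1.2371 kg m^2.
Thin rod: I_cm = (1/12)ML² = (1/12)(4.31)(1.31)² = 0.61637 kg m^2; centre at d = 0.775 m, so I = I_cm + Md² gives I = 0.61637 + (4.31)(0.775)² = 3.2051 kg m^2.
Solid cylinder: I_cm = (1/2)MR² = (1/2)(0.601)(0.506)² = 0.076939 kg m^2; centre at d = 0.507 m, so I = I_cm + Md² gives I = 0.076939 + (0.601)(0.507)² = 0.23143 kg m^2.
Total I = 0.15532 + 1.2371 + 3.2051 + 0.23143 = 4.8289 kg m^2.

4.83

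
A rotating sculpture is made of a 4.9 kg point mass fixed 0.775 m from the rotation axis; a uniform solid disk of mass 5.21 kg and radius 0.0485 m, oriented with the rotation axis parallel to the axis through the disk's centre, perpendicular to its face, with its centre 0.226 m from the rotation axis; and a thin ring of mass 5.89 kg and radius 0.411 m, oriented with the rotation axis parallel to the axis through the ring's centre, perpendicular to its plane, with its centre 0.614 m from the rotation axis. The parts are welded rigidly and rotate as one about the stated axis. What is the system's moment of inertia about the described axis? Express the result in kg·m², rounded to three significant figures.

Point mass: I_cm = 0; centre at d = 0.775 m, so the parallel axis theorem gives I = 0 + (4.9)(0.775)² = 2.9431 kg·m².
Solid disk: I_cm = (1/2)MR² = (1/2)(5.21)(0.0485)² = 0.0061276 kg·m²; centre at d = 0.226 m, so the parallel axis theorem gives I = 0.0061276 + (5.21)(0.226)² = 0.27223 kg·m².
Thin ring: I_cm = MR² = (5.89)(0.411)² = 0.99494 kg·m²; centre at d = 0.614 m, so the parallel axis theorem gives I = 0.99494 + (5.89)(0.614)² = 3.2155 kg·m².
Total I = 2.9431 + 0.27223 + 3.2155 = 6.4307 kg·m².

6.43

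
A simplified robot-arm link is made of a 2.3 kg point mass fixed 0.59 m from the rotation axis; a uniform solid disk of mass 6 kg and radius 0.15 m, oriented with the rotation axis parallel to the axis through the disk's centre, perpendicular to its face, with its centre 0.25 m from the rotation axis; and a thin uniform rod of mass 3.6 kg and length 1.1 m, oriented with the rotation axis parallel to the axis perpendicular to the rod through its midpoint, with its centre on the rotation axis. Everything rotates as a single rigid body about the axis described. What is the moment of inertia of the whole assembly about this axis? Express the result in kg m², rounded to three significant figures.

Point mass: I_cm = 0; centre at d = 0.59 m, so the parallel axis theorem gives I = 0 + (2.3)(0.59)² = 0.80063 kg m².
Solid disk: I_cm = (1/2)MR² = (1/2)(6)(0.15)² = 0.0675 kg m²; centre at d = 0.25 m, so the parallel axis theorem gives I = 0.0675 + (6)(0.25)² = 0.4425 kg m².
Thin rod: I_cm = (1/12)ML² = (1/12)(3.6)(1.1)² = 0.363 kg m²; axis through the centre, so I = 0.363 kg m².
Total I = 0.80063 + 0.4425 + 0.363 = 1.6061 kg m².

1.61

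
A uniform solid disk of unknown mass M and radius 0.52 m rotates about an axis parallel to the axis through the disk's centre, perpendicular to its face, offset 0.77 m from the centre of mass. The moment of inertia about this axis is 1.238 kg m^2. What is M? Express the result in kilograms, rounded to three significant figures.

1.70

I = I_cm + Md² = (1/2)MR² + Md² = M·[0.5·(0.52)² + (0.77)²] = M·0.7281.
So M = 1.238 / 0.7281 = 1.7003 kg.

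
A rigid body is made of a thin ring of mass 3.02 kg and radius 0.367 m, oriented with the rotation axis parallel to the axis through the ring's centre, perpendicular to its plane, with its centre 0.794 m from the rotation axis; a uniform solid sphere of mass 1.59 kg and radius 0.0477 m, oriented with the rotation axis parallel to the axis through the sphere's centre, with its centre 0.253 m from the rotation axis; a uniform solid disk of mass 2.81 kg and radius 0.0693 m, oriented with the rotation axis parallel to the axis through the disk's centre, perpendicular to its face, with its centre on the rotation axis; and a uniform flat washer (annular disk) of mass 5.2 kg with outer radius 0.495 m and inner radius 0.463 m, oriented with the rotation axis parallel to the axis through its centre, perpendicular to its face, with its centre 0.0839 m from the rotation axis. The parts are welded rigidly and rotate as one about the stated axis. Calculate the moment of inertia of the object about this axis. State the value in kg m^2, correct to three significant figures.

3.65

Thin ring: I_cm = MR² = (3.02)(0.367)² = 0.40676 kg m^2; centre at d = 0.794 m, so the parallel axis theorem gives I = 0.40676 + (3.02)(0.794)² = 2.3107 kg m^2.
Solid sphere: I_cm = (2/5)MR² = (2/5)(1.59)(0.0477)² = 0.0014471 kg m^2; centre at d = 0.253 m, so the parallel axis theorem gives I = 0.0014471 + (1.59)(0.253)² = 0.10322 kg m^2.
Solid disk: I_cm = (1/2)MR² = (1/2)(2.81)(0.0693)² = 0.0067475 kg m^2; axis through the centre, so I = 0.0067475 kg m^2.
Annular disk: I_cm = (1/2)M(R²+r²) = (1/2)(5.2)[(0.495)² + (0.463)²] = 1.1944 kg m^2; centre at d = 0.0839 m, so the parallel axis theorem gives I = 1.1944 + (5.2)(0.0839)² = 1.231 kg m^2.
Total I = 2.3107 + 0.10322 + 0.0067475 + 1.231 = 3.6517 kg m^2.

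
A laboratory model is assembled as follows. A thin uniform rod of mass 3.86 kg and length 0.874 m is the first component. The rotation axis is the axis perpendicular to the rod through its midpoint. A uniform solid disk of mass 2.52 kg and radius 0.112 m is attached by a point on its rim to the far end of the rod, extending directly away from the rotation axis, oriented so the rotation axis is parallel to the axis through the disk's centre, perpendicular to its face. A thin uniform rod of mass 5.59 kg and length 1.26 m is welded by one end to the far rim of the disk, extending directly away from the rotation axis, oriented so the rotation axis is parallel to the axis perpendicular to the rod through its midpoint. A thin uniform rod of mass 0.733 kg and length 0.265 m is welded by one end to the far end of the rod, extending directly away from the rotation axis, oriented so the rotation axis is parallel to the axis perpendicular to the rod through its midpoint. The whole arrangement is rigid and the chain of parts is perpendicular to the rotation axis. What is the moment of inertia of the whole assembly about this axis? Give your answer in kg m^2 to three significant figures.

14.2

Thin rod: I_cm = (1/12)ML² = (1/12)(3.86)(0.874)² = 0.24571 kg m^2; axis through the centre, so I = 0.24571 kg m^2.
Solid disk: I_cm = (1/2)MR² = (1/2)(2.52)(0.112)² = 0.015805 kg m^2; centre at d = 0.437 + 0.112 = 0.549 m, so I = I_cm + Md² gives I = 0.015805 + (2.52)(0.549)² = 0.77534 kg m^2.
Thin rod: I_cm = (1/12)ML² = (1/12)(5.59)(1.26)² = 0.73956 kg m^2; centre at d = 0.437 + 0.112 + 0.112 + 0.63 = 1.291 m, so I = I_cm + Md² gives I = 0.73956 + (5.59)(1.291)² = 10.056 kg m^2.
Thin rod: I_cm = (1/12)ML² = (1/12)(0.733)(0.265)² = 0.0042896 kg m^2; centre at d = 0.437 + 0.112 + 0.112 + 0.63 + 0.63 + 0.1325 = 2.0535 m, so I = I_cm + Md² gives I = 0.0042896 + (0.733)(2.0535)² = 3.0952 kg m^2.
Total I = 0.24571 + 0.77534 + 10.056 + 3.0952 = 14.173 kg m^2.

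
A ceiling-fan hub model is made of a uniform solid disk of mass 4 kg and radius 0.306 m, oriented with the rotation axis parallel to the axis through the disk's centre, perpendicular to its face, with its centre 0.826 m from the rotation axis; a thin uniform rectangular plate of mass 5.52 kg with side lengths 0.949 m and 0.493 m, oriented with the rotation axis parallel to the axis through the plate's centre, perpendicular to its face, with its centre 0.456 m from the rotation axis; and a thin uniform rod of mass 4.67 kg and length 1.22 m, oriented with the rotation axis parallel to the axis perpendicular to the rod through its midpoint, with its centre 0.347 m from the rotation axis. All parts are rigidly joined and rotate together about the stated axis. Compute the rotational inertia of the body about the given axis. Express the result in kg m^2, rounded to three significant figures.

Solid disk: I_cm = (1/2)MR² = (1/2)(4)(0.306)² = 0.18727 kg m^2; centre at d = 0.826 m, so the parallel axis theorem gives I = 0.18727 + (4)(0.826)² = 2.9164 kg m^2.
Rectangular plate: I_cm = (1/12)M(a²+b²) = (1/12)(5.52)[(0.949)² + (0.493)²] = 0.52608 kg m^2; centre at d = 0.456 m, so the parallel axis theorem gives I = 0.52608 + (5.52)(0.456)² = 1.6739 kg m^2.
Thin rod: I_cm = (1/12)ML² = (1/12)(4.67)(1.22)² = 0.57924 kg m^2; centre at d = 0.347 m, so the parallel axis theorem gives I = 0.57924 + (4.67)(0.347)² = 1.1415 kg m^2.
Total I = 2.9164 + 1.6739 + 1.1415 = 5.7318 kg m^2.

5.73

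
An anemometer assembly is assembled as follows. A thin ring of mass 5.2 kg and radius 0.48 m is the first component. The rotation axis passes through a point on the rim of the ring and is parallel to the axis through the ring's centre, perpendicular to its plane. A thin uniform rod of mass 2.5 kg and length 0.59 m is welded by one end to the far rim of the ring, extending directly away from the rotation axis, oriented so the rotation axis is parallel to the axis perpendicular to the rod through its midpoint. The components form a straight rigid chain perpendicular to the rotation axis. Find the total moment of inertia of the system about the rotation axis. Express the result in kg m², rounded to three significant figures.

Thin ring: I_cm = MR² = (5.2)(0.48)² = 1.1981 kg m²; centre at d = 0.48 m, so I = I_cm + Md² gives I = 1.1981 + (5.2)(0.48)² = 2.3962 kg m².
Thin rod: I_cm = (1/12)ML² = (1/12)(2.5)(0.59)² = 0.072521 kg m²; centre at d = 0.48 + 0.48 + 0.295 = 1.255 m, so I = I_cm + Md² gives I = 0.072521 + (2.5)(1.255)² = 4.0101 kg m².
Total I = 2.3962 + 4.0101 = 6.4062 kg m².

6.41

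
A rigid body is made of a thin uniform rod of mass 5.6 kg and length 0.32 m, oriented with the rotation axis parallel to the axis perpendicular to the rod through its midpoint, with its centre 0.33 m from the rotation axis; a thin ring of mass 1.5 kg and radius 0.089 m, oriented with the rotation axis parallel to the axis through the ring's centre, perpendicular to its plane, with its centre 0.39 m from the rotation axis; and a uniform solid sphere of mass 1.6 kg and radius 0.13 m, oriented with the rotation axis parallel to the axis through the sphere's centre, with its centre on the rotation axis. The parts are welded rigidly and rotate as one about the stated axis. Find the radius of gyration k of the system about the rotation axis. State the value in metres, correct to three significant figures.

0.323

Thin rod: I_cm = (1/12)ML² = (1/12)(5.6)(0.32)² = 0.047787 kg m^2; centre at d = 0.33 m, so the parallel axis theorem gives I = 0.047787 + (5.6)(0.33)² = 0.65763 kg m^2.
Thin ring: I_cm = MR² = (1.5)(0.089)² = 0.011881 kg m^2; centre at d = 0.39 m, so the parallel axis theorem gives I = 0.011881 + (1.5)(0.39)² = 0.24003 kg m^2.
Solid sphere: I_cm = (2/5)MR² = (2/5)(1.6)(0.13)² = 0.010816 kg m^2; axis through the centre, so I = 0.010816 kg m^2.
Total I = 0.90847 kg m^2; total mass M = 8.7 kg.
k = √(I/M) = √(0.90847/8.7) = 0.32314 m.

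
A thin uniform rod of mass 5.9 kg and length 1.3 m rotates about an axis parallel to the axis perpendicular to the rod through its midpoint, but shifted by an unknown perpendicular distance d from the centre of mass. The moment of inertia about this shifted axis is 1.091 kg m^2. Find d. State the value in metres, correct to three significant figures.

0.210

About the centre-of-mass axis, I_cm = (1/12)ML² = (1/12)(5.9)(1.3)² = 0.83092 kg m^2.
Parallel axis theorem: I = I_cm + Md², so Md² = 1.091 − 0.83092 = 0.26008 kg m^2.
d = √(0.26008 / 5.9) = 0.20996 m.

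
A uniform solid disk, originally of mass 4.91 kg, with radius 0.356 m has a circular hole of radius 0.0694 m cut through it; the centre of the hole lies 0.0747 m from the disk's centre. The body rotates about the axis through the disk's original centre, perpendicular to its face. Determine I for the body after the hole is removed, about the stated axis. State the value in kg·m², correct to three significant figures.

0.310

Unpierced body about its centre: I₀ = (1/2)MR² = (1/2)(4.91)(0.356)² = 0.31114 kg·m².
The removed disk has mass m = M·(r/R)² = (4.91)(0.0694/0.356)² = 0.1866 kg (same uniform areal density).
Its moment of inertia about the rotation axis (parallel-axis theorem): I_hole = (1/2)mr² + md² = (1/2)(0.1866)(0.0694)² + (0.1866)(0.0747)² = 0.0014906 kg·m².
Treating the hole as negative mass, I = I₀ − I_hole = 0.31114 − 0.0014906 = 0.30965 kg·m².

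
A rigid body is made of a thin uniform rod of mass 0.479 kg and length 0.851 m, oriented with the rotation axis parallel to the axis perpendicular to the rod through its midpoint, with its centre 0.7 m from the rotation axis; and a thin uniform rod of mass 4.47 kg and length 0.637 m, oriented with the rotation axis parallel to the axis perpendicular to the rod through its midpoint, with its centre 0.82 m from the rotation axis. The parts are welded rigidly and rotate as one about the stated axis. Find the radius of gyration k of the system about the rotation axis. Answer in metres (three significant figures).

Thin rod: I_cm = (1/12)ML² = (1/12)(0.479)(0.851)² = 0.028908 kg m²; centre at d = 0.7 m, so I = I_cm + Md² gives I = 0.028908 + (0.479)(0.7)² = 0.26362 kg m².
Thin rod: I_cm = (1/12)ML² = (1/12)(4.47)(0.637)² = 0.15115 kg m²; centre at d = 0.82 m, so I = I_cm + Md² gives I = 0.15115 + (4.47)(0.82)² = 3.1568 kg m².
Total I = 3.4204 kg m²; total mass M = 4.949 kg.
k = √(I/M) = √(3.4204/4.949) = 0.83134 m.

0.831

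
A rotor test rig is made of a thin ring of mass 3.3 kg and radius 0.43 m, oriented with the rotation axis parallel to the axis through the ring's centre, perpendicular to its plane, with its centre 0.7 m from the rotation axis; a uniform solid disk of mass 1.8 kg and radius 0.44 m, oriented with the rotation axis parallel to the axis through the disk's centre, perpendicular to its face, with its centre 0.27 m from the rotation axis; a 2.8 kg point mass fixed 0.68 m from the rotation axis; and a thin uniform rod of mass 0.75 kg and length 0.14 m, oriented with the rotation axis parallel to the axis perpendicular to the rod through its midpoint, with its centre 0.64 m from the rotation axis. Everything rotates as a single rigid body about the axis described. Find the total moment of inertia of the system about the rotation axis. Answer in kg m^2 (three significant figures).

4.14

Thin ring: I_cm = MR² = (3.3)(0.43)² = 0.61017 kg m^2; centre at d = 0.7 m, so I = I_cm + Md² gives I = 0.61017 + (3.3)(0.7)² = 2.2272 kg m^2.
Solid disk: I_cm = (1/2)MR² = (1/2)(1.8)(0.44)² = 0.17424 kg m^2; centre at d = 0.27 m, so I = I_cm + Md² gives I = 0.17424 + (1.8)(0.27)² = 0.30546 kg m^2.
Point mass: I_cm = 0; centre at d = 0.68 m, so I = I_cm + Md² gives I = 0 + (2.8)(0.68)² = 1.2947 kg m^2.
Thin rod: I_cm = (1/12)ML² = (1/12)(0.75)(0.14)² = 0.001225 kg m^2; centre at d = 0.64 m, so I = I_cm + Md² gives I = 0.001225 + (0.75)(0.64)² = 0.30843 kg m^2.
Total I = 2.2272 + 0.30546 + 1.2947 + 0.30843 = 4.1358 kg m^2.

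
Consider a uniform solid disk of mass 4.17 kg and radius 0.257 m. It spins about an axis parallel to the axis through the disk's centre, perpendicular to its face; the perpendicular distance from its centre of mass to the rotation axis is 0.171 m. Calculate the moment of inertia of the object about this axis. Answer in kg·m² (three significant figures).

I_cm = (1/2)MR² = (1/2)(4.17)(0.257)² = 0.13771 kg·m²; centre at d = 0.171 m, so I = I_cm + Md² gives I = 0.13771 + (4.17)(0.171)² = 0.25965 kg·m².

0.260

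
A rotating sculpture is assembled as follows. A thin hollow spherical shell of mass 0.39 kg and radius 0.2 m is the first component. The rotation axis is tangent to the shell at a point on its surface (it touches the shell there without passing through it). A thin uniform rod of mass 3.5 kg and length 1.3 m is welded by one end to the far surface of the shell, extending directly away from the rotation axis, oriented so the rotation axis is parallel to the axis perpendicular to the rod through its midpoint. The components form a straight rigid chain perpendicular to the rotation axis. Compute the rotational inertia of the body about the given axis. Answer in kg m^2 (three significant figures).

Spherical shell: I_cm = (2/3)MR² = (2/3)(0.39)(0.2)² = 0.0104 kg m^2; centre at d = 0.2 m, so I = I_cm + Md² gives I = 0.0104 + (0.39)(0.2)² = 0.026 kg m^2.
Thin rod: I_cm = (1/12)ML² = (1/12)(3.5)(1.3)² = 0.49292 kg m^2; centre at d = 0.2 + 0.2 + 0.65 = 1.05 m, so I = I_cm + Md² gives I = 0.49292 + (3.5)(1.05)² = 4.3517 kg m^2.
Total I = 0.026 + 4.3517 = 4.3777 kg m^2.

4.38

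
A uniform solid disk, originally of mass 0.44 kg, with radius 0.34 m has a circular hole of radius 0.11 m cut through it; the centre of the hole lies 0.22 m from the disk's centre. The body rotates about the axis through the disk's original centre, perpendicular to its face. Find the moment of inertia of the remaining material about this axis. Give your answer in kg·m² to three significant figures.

Unpierced body about its centre: I₀ = (1/2)MR² = (1/2)(0.44)(0.34)² = 0.025432 kg·m².
The removed disk has mass m = M·(r/R)² = (0.44)(0.11/0.34)² = 0.046055 kg (same uniform areal density).
Its moment of inertia about the rotation axis (parallel-axis theorem): I_hole = (1/2)mr² + md² = (1/2)(0.046055)(0.11)² + (0.046055)(0.22)² = 0.0025077 kg·m².
Treating the hole as negative mass, I = I₀ − I_hole = 0.025432 − 0.0025077 = 0.022924 kg·m².

0.0229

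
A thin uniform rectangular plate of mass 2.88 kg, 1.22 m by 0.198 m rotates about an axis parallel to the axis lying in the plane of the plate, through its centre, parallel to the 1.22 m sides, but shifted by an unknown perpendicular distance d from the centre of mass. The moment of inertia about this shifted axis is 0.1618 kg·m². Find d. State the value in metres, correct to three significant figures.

0.230

About the centre-of-mass axis, I_cm = (1/12)Mb² = (1/12)(2.88)(0.198)² = 0.009409 kg·m².
Parallel axis theorem: I = I_cm + Md², so Md² = 0.1618 − 0.009409 = 0.15239 kg·m².
d = √(0.15239 / 2.88) = 0.23003 m.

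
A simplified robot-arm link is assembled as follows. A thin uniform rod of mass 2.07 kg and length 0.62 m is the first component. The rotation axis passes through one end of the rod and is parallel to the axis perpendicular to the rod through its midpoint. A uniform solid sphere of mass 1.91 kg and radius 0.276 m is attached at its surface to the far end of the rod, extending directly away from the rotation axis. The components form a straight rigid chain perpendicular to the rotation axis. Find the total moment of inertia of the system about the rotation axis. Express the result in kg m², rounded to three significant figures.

Thin rod: I_cm = (1/12)ML² = (1/12)(2.07)(0.62)² = 0.066309 kg m²; centre at d = 0.31 m, so the parallel axis theorem gives I = 0.066309 + (2.07)(0.31)² = 0.26524 kg m².
Solid sphere: I_cm = (2/5)MR² = (2/5)(1.91)(0.276)² = 0.058198 kg m²; centre at d = 0.31 + 0.31 + 0.276 = 0.896 m, so the parallel axis theorem gives I = 0.058198 + (1.91)(0.896)² = 1.5916 kg m².
Total I = 0.26524 + 1.5916 = 1.8568 kg m².

1.86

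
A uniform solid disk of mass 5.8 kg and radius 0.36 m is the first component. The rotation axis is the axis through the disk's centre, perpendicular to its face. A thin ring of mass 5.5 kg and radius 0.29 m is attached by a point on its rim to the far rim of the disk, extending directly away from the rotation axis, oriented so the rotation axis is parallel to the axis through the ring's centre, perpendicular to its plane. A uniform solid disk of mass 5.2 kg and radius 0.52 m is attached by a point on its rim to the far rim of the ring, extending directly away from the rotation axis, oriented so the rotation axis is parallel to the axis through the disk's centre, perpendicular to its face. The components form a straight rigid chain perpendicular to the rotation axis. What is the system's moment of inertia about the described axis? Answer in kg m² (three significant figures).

14.9

Solid disk: I_cm = (1/2)MR² = (1/2)(5.8)(0.36)² = 0.37584 kg m²; axis through the centre, so I = 0.37584 kg m².
Thin ring: I_cm = MR² = (5.5)(0.29)² = 0.46255 kg m²; centre at d = 0.36 + 0.29 = 0.65 m, so I = I_cm + Md² gives I = 0.46255 + (5.5)(0.65)² = 2.7863 kg m².
Solid disk: I_cm = (1/2)MR² = (1/2)(5.2)(0.52)² = 0.70304 kg m²; centre at d = 0.36 + 0.29 + 0.29 + 0.52 = 1.46 m, so I = I_cm + Md² gives I = 0.70304 + (5.2)(1.46)² = 11.787 kg m².
Total I = 0.37584 + 2.7863 + 11.787 = 14.949 kg m².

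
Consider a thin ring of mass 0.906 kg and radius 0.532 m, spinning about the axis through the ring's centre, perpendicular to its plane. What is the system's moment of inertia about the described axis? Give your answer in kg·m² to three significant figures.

I_cm = MR² = (0.906)(0.532)² = 0.25642 kg·m²; axis through the centre, so I = 0.25642 kg·m².

0.256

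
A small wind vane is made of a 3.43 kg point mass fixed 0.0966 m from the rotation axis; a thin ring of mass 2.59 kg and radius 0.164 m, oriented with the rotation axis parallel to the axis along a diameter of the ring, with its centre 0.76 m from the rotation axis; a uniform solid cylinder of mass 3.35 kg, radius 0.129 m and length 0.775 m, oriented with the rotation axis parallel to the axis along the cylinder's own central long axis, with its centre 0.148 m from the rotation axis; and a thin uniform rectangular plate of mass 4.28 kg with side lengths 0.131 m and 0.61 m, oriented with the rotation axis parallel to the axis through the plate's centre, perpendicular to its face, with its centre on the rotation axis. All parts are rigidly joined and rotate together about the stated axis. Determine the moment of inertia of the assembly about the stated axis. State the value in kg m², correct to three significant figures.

Point mass: I_cm = 0; centre at d = 0.0966 m, so the parallel axis theorem gives I = 0 + (3.43)(0.0966)² = 0.032007 kg m².
Thin ring: I_cm = (1/2)MR² = (1/2)(2.59)(0.164)² = 0.03483 kg m²; centre at d = 0.76 m, so the parallel axis theorem gives I = 0.03483 + (2.59)(0.76)² = 1.5308 kg m².
Solid cylinder: I_cm = (1/2)MR² = (1/2)(3.35)(0.129)² = 0.027874 kg m²; centre at d = 0.148 m, so the parallel axis theorem gives I = 0.027874 + (3.35)(0.148)² = 0.10125 kg m².
Rectangular plate: I_cm = (1/12)M(a²+b²) = (1/12)(4.28)[(0.131)² + (0.61)²] = 0.13884 kg m²; axis through the centre, so I = 0.13884 kg m².
Total I = 0.032007 + 1.5308 + 0.10125 + 0.13884 = 1.8029 kg m².

1.80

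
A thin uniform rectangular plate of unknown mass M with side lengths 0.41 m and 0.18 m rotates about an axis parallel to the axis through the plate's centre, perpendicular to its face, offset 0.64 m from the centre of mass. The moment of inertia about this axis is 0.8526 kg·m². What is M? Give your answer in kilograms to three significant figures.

I = I_cm + Md² = (1/12)M(a²+b²) + Md² = M·[0.0833333·[(0.41)² + (0.18)²] + (0.64)²] = M·0.42631.
So M = 0.8526 / 0.42631 = 2 kg.

2.00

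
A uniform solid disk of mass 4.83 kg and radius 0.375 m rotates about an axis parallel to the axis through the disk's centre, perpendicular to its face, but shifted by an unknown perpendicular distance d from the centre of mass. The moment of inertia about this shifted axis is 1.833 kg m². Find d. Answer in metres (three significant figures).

About the centre-of-mass axis, I_cm = (1/2)MR² = (1/2)(4.83)(0.375)² = 0.33961 kg m².
Parallel axis theorem: I = I_cm + Md², so Md² = 1.833 − 0.33961 = 1.4934 kg m².
d = √(1.4934 / 4.83) = 0.55605 m.

0.556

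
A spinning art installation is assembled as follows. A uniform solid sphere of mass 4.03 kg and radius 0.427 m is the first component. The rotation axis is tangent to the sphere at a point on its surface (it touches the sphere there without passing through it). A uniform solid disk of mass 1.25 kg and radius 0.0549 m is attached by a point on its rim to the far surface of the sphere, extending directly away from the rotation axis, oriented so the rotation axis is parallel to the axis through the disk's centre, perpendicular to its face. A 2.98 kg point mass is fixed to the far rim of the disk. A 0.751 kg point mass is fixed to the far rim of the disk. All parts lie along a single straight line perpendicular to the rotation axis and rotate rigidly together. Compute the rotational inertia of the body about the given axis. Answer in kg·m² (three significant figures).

5.53

Solid sphere: I_cm = (2/5)MR² = (2/5)(4.03)(0.427)² = 0.29391 kg·m²; centre at d = 0.427 m, so the parallel axis theorem gives I = 0.29391 + (4.03)(0.427)² = 1.0287 kg·m².
Solid disk: I_cm = (1/2)MR² = (1/2)(1.25)(0.0549)² = 0.0018838 kg·m²; centre at d = 0.427 + 0.427 + 0.0549 = 0.9089 m, so the parallel axis theorem gives I = 0.0018838 + (1.25)(0.9089)² = 1.0345 kg·m².
Point mass: I_cm = 0; centre at d = 0.427 + 0.427 + 0.0549 + 0.0549 = 0.9638 m, so the parallel axis theorem gives I = 0 + (2.98)(0.9638)² = 2.7682 kg·m².
Point mass: I_cm = 0; centre at d = 0.427 + 0.427 + 0.0549 + 0.0549 = 0.9638 m, so the parallel axis theorem gives I = 0 + (0.751)(0.9638)² = 0.69761 kg·m².
Total I = 1.0287 + 1.0345 + 2.7682 + 0.69761 = 5.529 kg·m².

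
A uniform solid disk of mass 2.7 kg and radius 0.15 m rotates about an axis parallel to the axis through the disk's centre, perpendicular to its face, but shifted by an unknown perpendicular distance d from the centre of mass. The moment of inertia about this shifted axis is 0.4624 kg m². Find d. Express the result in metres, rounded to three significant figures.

0.400

About the centre-of-mass axis, I_cm = (1/2)MR² = (1/2)(2.7)(0.15)² = 0.030375 kg m².
Parallel axis theorem: I = I_cm + Md², so Md² = 0.4624 − 0.030375 = 0.43202 kg m².
d = √(0.43202 / 2.7) = 0.40001 m.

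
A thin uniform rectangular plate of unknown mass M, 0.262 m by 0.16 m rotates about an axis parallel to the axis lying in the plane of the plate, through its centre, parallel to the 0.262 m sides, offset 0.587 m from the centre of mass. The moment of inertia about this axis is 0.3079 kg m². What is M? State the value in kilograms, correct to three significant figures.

0.888

I = I_cm + Md² = (1/12)Mb² + Md² = M·[0.0833333·(0.16)² + (0.587)²] = M·0.3467.
So M = 0.3079 / 0.3467 = 0.88808 kg.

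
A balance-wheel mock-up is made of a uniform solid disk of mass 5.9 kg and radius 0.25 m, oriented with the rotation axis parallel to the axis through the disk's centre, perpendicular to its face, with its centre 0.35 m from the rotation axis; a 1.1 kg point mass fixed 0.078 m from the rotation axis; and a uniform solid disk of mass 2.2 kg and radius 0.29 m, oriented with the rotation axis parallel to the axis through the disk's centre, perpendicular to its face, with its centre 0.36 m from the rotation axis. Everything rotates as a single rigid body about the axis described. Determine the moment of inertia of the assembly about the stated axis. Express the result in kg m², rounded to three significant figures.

1.29

Solid disk: I_cm = (1/2)MR² = (1/2)(5.9)(0.25)² = 0.18438 kg m²; centre at d = 0.35 m, so I = I_cm + Md² gives I = 0.18438 + (5.9)(0.35)² = 0.90712 kg m².
Point mass: I_cm = 0; centre at d = 0.078 m, so I = I_cm + Md² gives I = 0 + (1.1)(0.078)² = 0.0066924 kg m².
Solid disk: I_cm = (1/2)MR² = (1/2)(2.2)(0.29)² = 0.09251 kg m²; centre at d = 0.36 m, so I = I_cm + Md² gives I = 0.09251 + (2.2)(0.36)² = 0.37763 kg m².
Total I = 0.90712 + 0.0066924 + 0.37763 = 1.2914 kg m².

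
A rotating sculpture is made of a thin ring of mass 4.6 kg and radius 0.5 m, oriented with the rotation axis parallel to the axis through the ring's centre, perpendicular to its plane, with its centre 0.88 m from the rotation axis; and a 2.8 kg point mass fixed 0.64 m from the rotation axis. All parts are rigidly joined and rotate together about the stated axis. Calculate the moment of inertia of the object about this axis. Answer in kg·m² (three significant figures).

Thin ring: I_cm = MR² = (4.6)(0.5)² = 1.15 kg·m²; centre at d = 0.88 m, so the parallel axis theorem gives I = 1.15 + (4.6)(0.88)² = 4.7122 kg·m².
Point mass: I_cm = 0; centre at d = 0.64 m, so the parallel axis theorem gives I = 0 + (2.8)(0.64)² = 1.1469 kg·m².
Total I = 4.7122 + 1.1469 = 5.8591 kg·m².

5.86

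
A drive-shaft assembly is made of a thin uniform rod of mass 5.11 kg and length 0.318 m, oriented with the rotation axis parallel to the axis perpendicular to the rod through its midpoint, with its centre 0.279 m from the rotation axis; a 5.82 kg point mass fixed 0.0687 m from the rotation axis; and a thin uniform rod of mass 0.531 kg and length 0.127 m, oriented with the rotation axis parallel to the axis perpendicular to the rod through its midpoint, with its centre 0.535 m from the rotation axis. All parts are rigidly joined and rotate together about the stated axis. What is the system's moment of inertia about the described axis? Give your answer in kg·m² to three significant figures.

Thin rod: I_cm = (1/12)ML² = (1/12)(5.11)(0.318)² = 0.043062 kg·m²; centre at d = 0.279 m, so the parallel axis theorem gives I = 0.043062 + (5.11)(0.279)² = 0.44083 kg·m².
Point mass: I_cm = 0; centre at d = 0.0687 m, so the parallel axis theorem gives I = 0 + (5.82)(0.0687)² = 0.027469 kg·m².
Thin rod: I_cm = (1/12)ML² = (1/12)(0.531)(0.127)² = 0.00071371 kg·m²; centre at d = 0.535 m, so the parallel axis theorem gives I = 0.00071371 + (0.531)(0.535)² = 0.1527 kg·m².
Total I = 0.44083 + 0.027469 + 0.1527 = 0.621 kg·m².

0.621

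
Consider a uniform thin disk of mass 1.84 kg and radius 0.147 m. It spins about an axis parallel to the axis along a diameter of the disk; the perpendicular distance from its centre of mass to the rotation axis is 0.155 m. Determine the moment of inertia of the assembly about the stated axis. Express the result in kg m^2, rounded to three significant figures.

I_cm = (1/4)MR² = (1/4)(1.84)(0.147)² = 0.0099401 kg m^2; centre at d = 0.155 m, so the parallel axis theorem gives I = 0.0099401 + (1.84)(0.155)² = 0.054146 kg m^2.

0.0541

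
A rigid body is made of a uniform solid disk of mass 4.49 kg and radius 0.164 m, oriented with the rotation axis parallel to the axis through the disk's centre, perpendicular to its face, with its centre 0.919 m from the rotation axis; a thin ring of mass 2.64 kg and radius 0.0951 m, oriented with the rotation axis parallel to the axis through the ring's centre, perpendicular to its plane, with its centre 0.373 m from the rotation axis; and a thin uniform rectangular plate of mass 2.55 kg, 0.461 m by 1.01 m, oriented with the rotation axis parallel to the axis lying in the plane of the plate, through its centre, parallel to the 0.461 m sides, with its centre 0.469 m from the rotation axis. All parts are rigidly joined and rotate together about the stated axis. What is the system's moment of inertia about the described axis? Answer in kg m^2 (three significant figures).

5.02

Solid disk: I_cm = (1/2)MR² = (1/2)(4.49)(0.164)² = 0.060382 kg m^2; centre at d = 0.919 m, so the parallel axis theorem gives I = 0.060382 + (4.49)(0.919)² = 3.8525 kg m^2.
Thin ring: I_cm = MR² = (2.64)(0.0951)² = 0.023876 kg m^2; centre at d = 0.373 m, so the parallel axis theorem gives I = 0.023876 + (2.64)(0.373)² = 0.39118 kg m^2.
Rectangular plate: I_cm = (1/12)Mb² = (1/12)(2.55)(1.01)² = 0.21677 kg m^2; centre at d = 0.469 m, so the parallel axis theorem gives I = 0.21677 + (2.55)(0.469)² = 0.77767 kg m^2.
Total I = 3.8525 + 0.39118 + 0.77767 = 5.0213 kg m^2.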